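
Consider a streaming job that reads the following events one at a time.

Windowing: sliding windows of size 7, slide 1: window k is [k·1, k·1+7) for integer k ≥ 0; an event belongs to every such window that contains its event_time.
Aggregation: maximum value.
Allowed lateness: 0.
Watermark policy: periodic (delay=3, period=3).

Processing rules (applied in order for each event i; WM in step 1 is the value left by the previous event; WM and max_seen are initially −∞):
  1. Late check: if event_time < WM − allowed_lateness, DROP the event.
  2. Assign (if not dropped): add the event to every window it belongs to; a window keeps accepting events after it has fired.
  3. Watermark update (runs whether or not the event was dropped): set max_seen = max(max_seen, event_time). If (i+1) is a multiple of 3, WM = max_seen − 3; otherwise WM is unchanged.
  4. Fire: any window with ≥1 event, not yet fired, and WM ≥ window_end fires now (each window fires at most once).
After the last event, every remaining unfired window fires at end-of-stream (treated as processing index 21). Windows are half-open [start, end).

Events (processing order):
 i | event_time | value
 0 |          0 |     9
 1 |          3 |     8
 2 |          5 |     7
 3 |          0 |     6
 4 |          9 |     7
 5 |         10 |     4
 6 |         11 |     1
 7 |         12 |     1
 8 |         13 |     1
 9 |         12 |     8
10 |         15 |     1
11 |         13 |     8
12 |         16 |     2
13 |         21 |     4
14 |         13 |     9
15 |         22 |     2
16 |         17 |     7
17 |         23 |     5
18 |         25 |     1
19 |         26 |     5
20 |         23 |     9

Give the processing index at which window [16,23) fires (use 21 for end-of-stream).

20

i=0 t=0 v=9: → [0,7); WM=−∞
i=1 t=3 v=8: → [3,10),[2,9),[1,8),[0,7); WM=−∞
i=2 t=5 v=7: → [5,12),[4,11),[3,10),[2,9),[1,8),[0,7); WM=2
i=3 t=0 v=6: DROP (t<2-0); WM=2
i=4 t=9 v=7: → [9,16),[8,15),[7,14),[6,13),[5,12),[4,11),[3,10); WM=2
i=5 t=10 v=4: → [10,17),[9,16),[8,15),[7,14),[6,13),[5,12),[4,11); WM=7; [0,7) fires=9
i=6 t=11 v=1: → [11,18),[10,17),[9,16),[8,15),[7,14),[6,13),[5,12); WM=7
i=7 t=12 v=1: → [12,19),[11,18),[10,17),[9,16),[8,15),[7,14),[6,13); WM=7
i=8 t=13 v=1: → [13,20),[12,19),[11,18),[10,17),[9,16),[8,15),[7,14); WM=10; [1,8) fires=8 [2,9) fires=8 [3,10) fires=8
i=9 t=12 v=8: → [12,19),[11,18),[10,17),[9,16),[8,15),[7,14),[6,13); WM=10
i=10 t=15 v=1: → [15,22),[14,21),[13,20),[12,19),[11,18),[10,17),[9,16); WM=10
i=11 t=13 v=8: → [13,20),[12,19),[11,18),[10,17),[9,16),[8,15),[7,14); WM=12; [4,11) fires=7 [5,12) fires=7
i=12 t=16 v=2: → [16,23),[15,22),[14,21),[13,20),[12,19),[11,18),[10,17); WM=12
i=13 t=21 v=4: → [21,28),[20,27),[19,26),[18,25),[17,24),[16,23),[15,22); WM=12
i=14 t=13 v=9: → [13,20),[12,19),[11,18),[10,17),[9,16),[8,15),[7,14); WM=18; [6,13) fires=8 [7,14) fires=9 [8,15) fires=9 [9,16) fires=9 [10,17) fires=9 [11,18) fires=9
i=15 t=22 v=2: → [22,29),[21,28),[20,27),[19,26),[18,25),[17,24),[16,23); WM=18
i=16 t=17 v=7: DROP (t<18-0); WM=18
i=17 t=23 v=5: → [23,30),[22,29),[21,28),[20,27),[19,26),[18,25),[17,24); WM=20; [12,19) fires=9 [13,20) fires=9
i=18 t=25 v=1: → [25,32),[24,31),[23,30),[22,29),[21,28),[20,27),[19,26); WM=20
i=19 t=26 v=5: → [26,33),[25,32),[24,31),[23,30),[22,29),[21,28),[20,27); WM=20
i=20 t=23 v=9: → [23,30),[22,29),[21,28),[20,27),[19,26),[18,25),[17,24); WM=23; [14,21) fires=2 [15,22) fires=4 [16,23) fires=4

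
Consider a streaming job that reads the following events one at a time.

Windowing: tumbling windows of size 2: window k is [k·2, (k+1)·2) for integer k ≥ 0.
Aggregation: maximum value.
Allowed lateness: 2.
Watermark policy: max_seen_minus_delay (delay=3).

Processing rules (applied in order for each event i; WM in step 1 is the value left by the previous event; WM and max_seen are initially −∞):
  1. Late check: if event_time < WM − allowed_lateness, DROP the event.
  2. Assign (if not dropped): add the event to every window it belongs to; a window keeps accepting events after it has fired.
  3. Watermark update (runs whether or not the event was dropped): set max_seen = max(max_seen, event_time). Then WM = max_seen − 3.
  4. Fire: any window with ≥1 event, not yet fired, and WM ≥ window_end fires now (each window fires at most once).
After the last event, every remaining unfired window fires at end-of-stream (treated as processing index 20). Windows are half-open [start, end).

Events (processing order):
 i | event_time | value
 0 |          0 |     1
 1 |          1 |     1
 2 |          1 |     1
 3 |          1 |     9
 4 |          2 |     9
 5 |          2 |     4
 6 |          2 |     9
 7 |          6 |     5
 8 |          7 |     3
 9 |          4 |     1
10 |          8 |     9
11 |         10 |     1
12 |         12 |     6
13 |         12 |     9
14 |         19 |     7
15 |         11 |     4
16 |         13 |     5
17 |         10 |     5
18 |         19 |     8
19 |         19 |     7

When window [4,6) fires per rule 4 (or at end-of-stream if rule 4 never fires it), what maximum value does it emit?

i=0 t=0 v=1: → [0,2); WM=-3
i=1 t=1 v=1: → [0,2); WM=-2
i=2 t=1 v=1: → [0,2); WM=-2
i=3 t=1 v=9: → [0,2); WM=-2
i=4 t=2 v=9: → [2,4); WM=-1
i=5 t=2 v=4: → [2,4); WM=-1
i=6 t=2 v=9: → [2,4); WM=-1
i=7 t=6 v=5: → [6,8); WM=3; [0,2) fires=9
i=8 t=7 v=3: → [6,8); WM=4; [2,4) fires=9
i=9 t=4 v=1: → [4,6); WM=4
i=10 t=8 v=9: → [8,10); WM=5
i=11 t=10 v=1: → [10,12); WM=7; [4,6) fires=1
i=12 t=12 v=6: → [12,14); WM=9; [6,8) fires=5
i=13 t=12 v=9: → [12,14); WM=9
i=14 t=19 v=7: → [18,20); WM=16; [8,10) fires=9 [10,12) fires=1 [12,14) fires=9
i=15 t=11 v=4: DROP (t<16-2); WM=16
i=16 t=13 v=5: DROP (t<16-2); WM=16
i=17 t=10 v=5: DROP (t<16-2); WM=16
i=18 t=19 v=8: → [18,20); WM=16
i=19 t=19 v=7: → [18,20); WM=16

1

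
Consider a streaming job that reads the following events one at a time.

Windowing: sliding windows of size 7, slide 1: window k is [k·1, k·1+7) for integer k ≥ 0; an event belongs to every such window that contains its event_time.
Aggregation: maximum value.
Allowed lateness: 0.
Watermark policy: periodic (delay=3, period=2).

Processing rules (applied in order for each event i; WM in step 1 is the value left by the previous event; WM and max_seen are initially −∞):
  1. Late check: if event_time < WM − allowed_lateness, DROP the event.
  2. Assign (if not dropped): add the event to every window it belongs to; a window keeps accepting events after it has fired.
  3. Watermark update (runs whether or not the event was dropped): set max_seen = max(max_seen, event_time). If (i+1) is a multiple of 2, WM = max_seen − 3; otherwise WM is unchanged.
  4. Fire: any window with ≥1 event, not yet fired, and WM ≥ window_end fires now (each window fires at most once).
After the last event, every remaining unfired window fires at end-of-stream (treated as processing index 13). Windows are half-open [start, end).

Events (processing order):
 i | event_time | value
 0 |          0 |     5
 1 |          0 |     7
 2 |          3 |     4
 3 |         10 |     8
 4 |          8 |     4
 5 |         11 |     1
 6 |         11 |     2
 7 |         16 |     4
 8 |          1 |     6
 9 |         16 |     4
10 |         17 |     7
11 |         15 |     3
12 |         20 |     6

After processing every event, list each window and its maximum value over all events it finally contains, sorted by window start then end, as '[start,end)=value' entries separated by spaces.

[0,7)=7 [1,8)=4 [2,9)=4 [3,10)=4 [4,11)=8 [5,12)=8 [6,13)=8 [7,14)=8 [8,15)=8 [9,16)=8 [10,17)=8 [11,18)=7 [12,19)=7 [13,20)=7 [14,21)=7 [15,22)=7 [16,23)=7 [17,24)=7 [18,25)=6 [19,26)=6 [20,27)=6

i=0 t=0 v=5: → [0,7); WM=−∞
i=1 t=0 v=7: → [0,7); WM=-3
i=2 t=3 v=4: → [3,10),[2,9),[1,8),[0,7); WM=-3
i=3 t=10 v=8: → [10,17),[9,16),[8,15),[7,14),[6,13),[5,12),[4,11); WM=7; [0,7) fires=7
i=4 t=8 v=4: → [8,15),[7,14),[6,13),[5,12),[4,11),[3,10),[2,9); WM=7
i=5 t=11 v=1: → [11,18),[10,17),[9,16),[8,15),[7,14),[6,13),[5,12); WM=8; [1,8) fires=4
i=6 t=11 v=2: → [11,18),[10,17),[9,16),[8,15),[7,14),[6,13),[5,12); WM=8
i=7 t=16 v=4: → [16,23),[15,22),[14,21),[13,20),[12,19),[11,18),[10,17); WM=13; [2,9) fires=4 [3,10) fires=4 [4,11) fires=8 [5,12) fires=8 [6,13) fires=8
i=8 t=1 v=6: DROP (t<13-0); WM=13
i=9 t=16 v=4: → [16,23),[15,22),[14,21),[13,20),[12,19),[11,18),[10,17); WM=13
i=10 t=17 v=7: → [17,24),[16,23),[15,22),[14,21),[13,20),[12,19),[11,18); WM=13
i=11 t=15 v=3: → [15,22),[14,21),[13,20),[12,19),[11,18),[10,17),[9,16); WM=14; [7,14) fires=8
i=12 t=20 v=6: → [20,27),[19,26),[18,25),[17,24),[16,23),[15,22),[14,21); WM=14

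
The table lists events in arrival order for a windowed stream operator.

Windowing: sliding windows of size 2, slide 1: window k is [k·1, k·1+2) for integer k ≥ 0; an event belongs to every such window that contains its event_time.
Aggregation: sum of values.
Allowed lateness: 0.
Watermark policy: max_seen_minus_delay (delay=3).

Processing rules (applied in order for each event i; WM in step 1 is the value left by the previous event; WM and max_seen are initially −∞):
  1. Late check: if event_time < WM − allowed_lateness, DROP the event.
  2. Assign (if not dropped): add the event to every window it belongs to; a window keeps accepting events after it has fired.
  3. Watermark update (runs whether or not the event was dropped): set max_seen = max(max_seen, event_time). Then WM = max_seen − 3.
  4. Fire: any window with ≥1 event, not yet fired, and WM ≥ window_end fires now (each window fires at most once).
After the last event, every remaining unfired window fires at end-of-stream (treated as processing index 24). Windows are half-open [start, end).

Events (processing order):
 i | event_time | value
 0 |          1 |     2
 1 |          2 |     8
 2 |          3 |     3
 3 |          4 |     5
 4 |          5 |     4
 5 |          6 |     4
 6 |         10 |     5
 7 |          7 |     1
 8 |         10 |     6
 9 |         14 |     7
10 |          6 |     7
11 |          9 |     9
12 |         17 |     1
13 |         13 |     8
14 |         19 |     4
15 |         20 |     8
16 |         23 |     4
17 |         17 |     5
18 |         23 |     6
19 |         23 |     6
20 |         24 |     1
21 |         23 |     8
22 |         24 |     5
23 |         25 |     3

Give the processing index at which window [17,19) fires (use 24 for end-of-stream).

16

i=0 t=1 v=2: → [1,3),[0,2); WM=-2
i=1 t=2 v=8: → [2,4),[1,3); WM=-1
i=2 t=3 v=3: → [3,5),[2,4); WM=0
i=3 t=4 v=5: → [4,6),[3,5); WM=1
i=4 t=5 v=4: → [5,7),[4,6); WM=2; [0,2) fires=2
i=5 t=6 v=4: → [6,8),[5,7); WM=3; [1,3) fires=10
i=6 t=10 v=5: → [10,12),[9,11); WM=7; [2,4) fires=11 [3,5) fires=8 [4,6) fires=9 [5,7) fires=8
i=7 t=7 v=1: → [7,9),[6,8); WM=7
i=8 t=10 v=6: → [10,12),[9,11); WM=7
i=9 t=14 v=7: → [14,16),[13,15); WM=11; [6,8) fires=5 [7,9) fires=1 [9,11) fires=11
i=10 t=6 v=7: DROP (t<11-0); WM=11
i=11 t=9 v=9: DROP (t<11-0); WM=11
i=12 t=17 v=1: → [17,19),[16,18); WM=14; [10,12) fires=11
i=13 t=13 v=8: DROP (t<14-0); WM=14
i=14 t=19 v=4: → [19,21),[18,20); WM=16; [13,15) fires=7 [14,16) fires=7
i=15 t=20 v=8: → [20,22),[19,21); WM=17
i=16 t=23 v=4: → [23,25),[22,24); WM=20; [16,18) fires=1 [17,19) fires=1 [18,20) fires=4
i=17 t=17 v=5: DROP (t<20-0); WM=20
i=18 t=23 v=6: → [23,25),[22,24); WM=20
i=19 t=23 v=6: → [23,25),[22,24); WM=20
i=20 t=24 v=1: → [24,26),[23,25); WM=21; [19,21) fires=12
i=21 t=23 v=8: → [23,25),[22,24); WM=21
i=22 t=24 v=5: → [24,26),[23,25); WM=21
i=23 t=25 v=3: → [25,27),[24,26); WM=22; [20,22) fires=8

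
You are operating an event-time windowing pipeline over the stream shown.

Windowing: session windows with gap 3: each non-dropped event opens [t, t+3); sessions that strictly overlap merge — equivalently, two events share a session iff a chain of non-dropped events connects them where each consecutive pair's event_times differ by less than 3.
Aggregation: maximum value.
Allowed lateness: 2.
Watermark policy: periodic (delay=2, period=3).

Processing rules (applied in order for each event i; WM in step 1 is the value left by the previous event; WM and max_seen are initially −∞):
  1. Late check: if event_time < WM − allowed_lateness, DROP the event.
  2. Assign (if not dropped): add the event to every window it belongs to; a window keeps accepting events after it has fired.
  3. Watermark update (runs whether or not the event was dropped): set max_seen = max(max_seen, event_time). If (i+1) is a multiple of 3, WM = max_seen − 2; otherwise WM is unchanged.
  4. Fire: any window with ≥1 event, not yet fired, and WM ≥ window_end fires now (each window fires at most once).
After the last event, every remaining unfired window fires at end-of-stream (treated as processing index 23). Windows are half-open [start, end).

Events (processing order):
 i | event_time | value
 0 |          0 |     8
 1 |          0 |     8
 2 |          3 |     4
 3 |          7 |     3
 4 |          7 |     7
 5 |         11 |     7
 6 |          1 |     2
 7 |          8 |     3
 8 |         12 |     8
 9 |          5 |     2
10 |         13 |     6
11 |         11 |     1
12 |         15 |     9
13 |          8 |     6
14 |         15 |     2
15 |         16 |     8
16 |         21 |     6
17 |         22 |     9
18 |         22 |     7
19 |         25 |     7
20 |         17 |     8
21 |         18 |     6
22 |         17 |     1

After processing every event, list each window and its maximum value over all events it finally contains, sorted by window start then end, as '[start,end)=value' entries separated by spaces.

i=0 t=0 v=8: → [0,3); WM=−∞
i=1 t=0 v=8: → [0,3); WM=−∞
i=2 t=3 v=4: → [3,6); WM=1
i=3 t=7 v=3: → [7,10); WM=1
i=4 t=7 v=7: → [7,10); WM=1
i=5 t=11 v=7: → [11,14); WM=9
i=6 t=1 v=2: DROP (t<9-2); WM=9
i=7 t=8 v=3: → [7,11); WM=9
i=8 t=12 v=8: → [11,15); WM=10
i=9 t=5 v=2: DROP (t<10-2); WM=10
i=10 t=13 v=6: → [11,16); WM=10
i=11 t=11 v=1: → [11,16); WM=11
i=12 t=15 v=9: → [11,18); WM=11
i=13 t=8 v=6: DROP (t<11-2); WM=11
i=14 t=15 v=2: → [11,18); WM=13
i=15 t=16 v=8: → [11,19); WM=13
i=16 t=21 v=6: → [21,24); WM=13
i=17 t=22 v=9: → [21,25); WM=20
i=18 t=22 v=7: → [21,25); WM=20
i=19 t=25 v=7: → [25,28); WM=20
i=20 t=17 v=8: DROP (t<20-2); WM=23
i=21 t=18 v=6: DROP (t<23-2); WM=23
i=22 t=17 v=1: DROP (t<23-2); WM=23

[0,3)=8 [3,6)=4 [7,11)=7 [11,19)=9 [21,25)=9 [25,28)=7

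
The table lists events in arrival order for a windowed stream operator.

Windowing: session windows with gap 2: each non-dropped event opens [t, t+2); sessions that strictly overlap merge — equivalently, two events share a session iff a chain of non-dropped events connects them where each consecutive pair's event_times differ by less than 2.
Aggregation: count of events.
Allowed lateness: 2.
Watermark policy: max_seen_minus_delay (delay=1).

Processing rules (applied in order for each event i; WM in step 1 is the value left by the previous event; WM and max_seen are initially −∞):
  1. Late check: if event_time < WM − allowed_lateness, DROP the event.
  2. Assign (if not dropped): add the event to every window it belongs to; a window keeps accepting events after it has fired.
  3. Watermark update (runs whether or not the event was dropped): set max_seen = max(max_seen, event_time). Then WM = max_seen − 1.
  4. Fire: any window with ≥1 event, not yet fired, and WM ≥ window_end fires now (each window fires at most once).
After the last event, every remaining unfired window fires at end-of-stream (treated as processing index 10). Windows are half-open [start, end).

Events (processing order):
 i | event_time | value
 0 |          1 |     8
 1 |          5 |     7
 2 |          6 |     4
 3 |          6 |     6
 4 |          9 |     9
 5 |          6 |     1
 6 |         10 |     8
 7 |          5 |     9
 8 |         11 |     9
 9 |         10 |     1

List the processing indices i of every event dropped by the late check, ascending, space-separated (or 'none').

7

i=0 t=1 v=8: → [1,3); WM=0
i=1 t=5 v=7: → [5,7); WM=4
i=2 t=6 v=4: → [5,8); WM=5
i=3 t=6 v=6: → [5,8); WM=5
i=4 t=9 v=9: → [9,11); WM=8
i=5 t=6 v=1: → [5,8); WM=8
i=6 t=10 v=8: → [9,12); WM=9
i=7 t=5 v=9: DROP (t<9-2); WM=9
i=8 t=11 v=9: → [9,13); WM=10
i=9 t=10 v=1: → [9,13); WM=10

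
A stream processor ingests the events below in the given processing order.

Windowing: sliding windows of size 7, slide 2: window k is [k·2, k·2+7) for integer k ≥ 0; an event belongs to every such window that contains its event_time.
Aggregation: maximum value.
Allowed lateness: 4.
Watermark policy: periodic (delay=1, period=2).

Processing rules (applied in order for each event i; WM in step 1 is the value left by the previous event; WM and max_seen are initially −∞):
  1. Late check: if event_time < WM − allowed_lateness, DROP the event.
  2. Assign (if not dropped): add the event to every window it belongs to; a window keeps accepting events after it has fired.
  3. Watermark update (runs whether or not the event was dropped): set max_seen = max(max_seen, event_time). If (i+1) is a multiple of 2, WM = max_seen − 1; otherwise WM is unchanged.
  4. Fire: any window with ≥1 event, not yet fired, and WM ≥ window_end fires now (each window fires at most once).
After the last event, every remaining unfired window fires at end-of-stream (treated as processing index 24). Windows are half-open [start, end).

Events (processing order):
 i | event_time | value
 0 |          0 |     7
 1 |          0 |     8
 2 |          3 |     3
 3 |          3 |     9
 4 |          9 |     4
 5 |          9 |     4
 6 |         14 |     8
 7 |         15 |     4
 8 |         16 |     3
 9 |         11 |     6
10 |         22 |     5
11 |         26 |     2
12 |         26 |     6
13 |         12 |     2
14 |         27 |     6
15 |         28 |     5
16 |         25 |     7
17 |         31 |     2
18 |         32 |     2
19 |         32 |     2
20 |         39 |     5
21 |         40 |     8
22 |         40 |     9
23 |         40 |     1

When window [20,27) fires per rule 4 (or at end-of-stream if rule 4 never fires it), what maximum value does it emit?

i=0 t=0 v=7: → [0,7); WM=−∞
i=1 t=0 v=8: → [0,7); WM=-1
i=2 t=3 v=3: → [2,9),[0,7); WM=-1
i=3 t=3 v=9: → [2,9),[0,7); WM=2
i=4 t=9 v=4: → [8,15),[6,13),[4,11); WM=2
i=5 t=9 v=4: → [8,15),[6,13),[4,11); WM=8; [0,7) fires=9
i=6 t=14 v=8: → [14,21),[12,19),[10,17),[8,15); WM=8
i=7 t=15 v=4: → [14,21),[12,19),[10,17); WM=14; [2,9) fires=9 [4,11) fires=4 [6,13) fires=4
i=8 t=16 v=3: → [16,23),[14,21),[12,19),[10,17); WM=14
i=9 t=11 v=6: → [10,17),[8,15),[6,13); WM=15; [8,15) fires=8
i=10 t=22 v=5: → [22,29),[20,27),[18,25),[16,23); WM=15
i=11 t=26 v=2: → [26,33),[24,31),[22,29),[20,27); WM=25; [10,17) fires=8 [12,19) fires=8 [14,21) fires=8 [16,23) fires=5 [18,25) fires=5
i=12 t=26 v=6: → [26,33),[24,31),[22,29),[20,27); WM=25
i=13 t=12 v=2: DROP (t<25-4); WM=25
i=14 t=27 v=6: → [26,33),[24,31),[22,29); WM=25
i=15 t=28 v=5: → [28,35),[26,33),[24,31),[22,29); WM=27; [20,27) fires=6
i=16 t=25 v=7: → [24,31),[22,29),[20,27); WM=27
i=17 t=31 v=2: → [30,37),[28,35),[26,33); WM=30; [22,29) fires=7
i=18 t=32 v=2: → [32,39),[30,37),[28,35),[26,33); WM=30
i=19 t=32 v=2: → [32,39),[30,37),[28,35),[26,33); WM=31; [24,31) fires=7
i=20 t=39 v=5: → [38,45),[36,43),[34,41); WM=31
i=21 t=40 v=8: → [40,47),[38,45),[36,43),[34,41); WM=39; [26,33) fires=6 [28,35) fires=5 [30,37) fires=2 [32,39) fires=2
i=22 t=40 v=9: → [40,47),[38,45),[36,43),[34,41); WM=39
i=23 t=40 v=1: → [40,47),[38,45),[36,43),[34,41); WM=39

6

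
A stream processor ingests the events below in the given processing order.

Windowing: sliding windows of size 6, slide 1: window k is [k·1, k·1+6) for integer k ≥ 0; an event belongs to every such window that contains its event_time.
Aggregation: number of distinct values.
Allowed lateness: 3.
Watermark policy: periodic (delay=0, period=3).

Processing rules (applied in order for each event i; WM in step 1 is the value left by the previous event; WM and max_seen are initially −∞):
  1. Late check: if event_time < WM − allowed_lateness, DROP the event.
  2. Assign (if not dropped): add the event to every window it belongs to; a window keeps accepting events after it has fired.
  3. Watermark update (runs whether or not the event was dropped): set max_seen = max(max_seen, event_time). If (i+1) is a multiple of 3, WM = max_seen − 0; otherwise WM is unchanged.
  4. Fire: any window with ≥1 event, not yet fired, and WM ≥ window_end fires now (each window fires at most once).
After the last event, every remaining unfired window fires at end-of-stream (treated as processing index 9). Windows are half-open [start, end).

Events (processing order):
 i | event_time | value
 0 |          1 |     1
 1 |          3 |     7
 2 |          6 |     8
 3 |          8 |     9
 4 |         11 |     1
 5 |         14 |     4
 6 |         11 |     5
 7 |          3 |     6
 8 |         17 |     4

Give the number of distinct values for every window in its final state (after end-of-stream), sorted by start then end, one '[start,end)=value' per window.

i=0 t=1 v=1: → [1,7),[0,6); WM=−∞
i=1 t=3 v=7: → [3,9),[2,8),[1,7),[0,6); WM=−∞
i=2 t=6 v=8: → [6,12),[5,11),[4,10),[3,9),[2,8),[1,7); WM=6; [0,6) fires=2
i=3 t=8 v=9: → [8,14),[7,13),[6,12),[5,11),[4,10),[3,9); WM=6
i=4 t=11 v=1: → [11,17),[10,16),[9,15),[8,14),[7,13),[6,12); WM=6
i=5 t=14 v=4: → [14,20),[13,19),[12,18),[11,17),[10,16),[9,15); WM=14; [1,7) fires=3 [2,8) fires=2 [3,9) fires=3 [4,10) fires=2 [5,11) fires=2 [6,12) fires=3 [7,13) fires=2 [8,14) fires=2
i=6 t=11 v=5: → [11,17),[10,16),[9,15),[8,14),[7,13),[6,12); WM=14
i=7 t=3 v=6: DROP (t<14-3); WM=14
i=8 t=17 v=4: → [17,23),[16,22),[15,21),[14,20),[13,19),[12,18); WM=17; [9,15) fires=3 [10,16) fires=3 [11,17) fires=3

[0,6)=2 [1,7)=3 [2,8)=2 [3,9)=3 [4,10)=2 [5,11)=2 [6,12)=4 [7,13)=3 [8,14)=3 [9,15)=3 [10,16)=3 [11,17)=3 [12,18)=1 [13,19)=1 [14,20)=1 [15,21)=1 [16,22)=1 [17,23)=1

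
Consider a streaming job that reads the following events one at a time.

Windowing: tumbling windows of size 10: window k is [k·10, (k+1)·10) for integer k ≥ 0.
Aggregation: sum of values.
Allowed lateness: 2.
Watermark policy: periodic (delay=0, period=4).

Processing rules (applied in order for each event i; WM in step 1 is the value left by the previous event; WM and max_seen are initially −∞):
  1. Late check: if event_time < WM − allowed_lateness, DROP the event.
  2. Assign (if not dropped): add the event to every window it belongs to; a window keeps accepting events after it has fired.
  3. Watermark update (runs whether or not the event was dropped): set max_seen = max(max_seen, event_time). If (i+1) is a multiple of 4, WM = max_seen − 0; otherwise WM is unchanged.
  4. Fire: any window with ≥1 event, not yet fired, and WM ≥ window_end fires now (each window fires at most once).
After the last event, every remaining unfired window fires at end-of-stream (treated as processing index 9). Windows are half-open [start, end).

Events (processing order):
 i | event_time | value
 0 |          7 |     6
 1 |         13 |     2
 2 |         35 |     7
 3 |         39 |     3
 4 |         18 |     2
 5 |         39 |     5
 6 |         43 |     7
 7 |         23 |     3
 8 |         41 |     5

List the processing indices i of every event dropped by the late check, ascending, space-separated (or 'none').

4 7

i=0 t=7 v=6: → [0,10); WM=−∞
i=1 t=13 v=2: → [10,20); WM=−∞
i=2 t=35 v=7: → [30,40); WM=−∞
i=3 t=39 v=3: → [30,40); WM=39; [0,10) fires=6 [10,20) fires=2
i=4 t=18 v=2: DROP (t<39-2); WM=39
i=5 t=39 v=5: → [30,40); WM=39
i=6 t=43 v=7: → [40,50); WM=39
i=7 t=23 v=3: DROP (t<39-2); WM=43; [30,40) fires=15
i=8 t=41 v=5: → [40,50); WM=43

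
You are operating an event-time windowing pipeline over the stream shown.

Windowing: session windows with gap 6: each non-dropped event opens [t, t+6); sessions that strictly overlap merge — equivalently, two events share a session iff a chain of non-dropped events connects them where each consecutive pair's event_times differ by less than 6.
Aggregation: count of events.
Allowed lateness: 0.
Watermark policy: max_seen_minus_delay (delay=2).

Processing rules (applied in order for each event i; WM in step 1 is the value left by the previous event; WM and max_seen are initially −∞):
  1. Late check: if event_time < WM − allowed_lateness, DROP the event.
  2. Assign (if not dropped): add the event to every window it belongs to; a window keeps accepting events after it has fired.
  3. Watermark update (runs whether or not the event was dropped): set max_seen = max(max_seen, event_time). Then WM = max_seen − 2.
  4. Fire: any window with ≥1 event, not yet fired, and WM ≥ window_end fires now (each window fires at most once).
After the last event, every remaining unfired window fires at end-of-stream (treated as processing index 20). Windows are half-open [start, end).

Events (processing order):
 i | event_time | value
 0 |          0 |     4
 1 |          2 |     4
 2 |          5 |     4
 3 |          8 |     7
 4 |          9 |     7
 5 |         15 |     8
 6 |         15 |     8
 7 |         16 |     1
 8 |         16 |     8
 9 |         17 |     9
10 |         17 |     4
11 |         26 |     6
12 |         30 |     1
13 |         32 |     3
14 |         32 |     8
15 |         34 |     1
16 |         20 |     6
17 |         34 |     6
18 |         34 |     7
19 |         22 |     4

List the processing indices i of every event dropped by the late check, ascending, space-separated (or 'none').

16 19

i=0 t=0 v=4: → [0,6); WM=-2
i=1 t=2 v=4: → [0,8); WM=0
i=2 t=5 v=4: → [0,11); WM=3
i=3 t=8 v=7: → [0,14); WM=6
i=4 t=9 v=7: → [0,15); WM=7
i=5 t=15 v=8: → [15,21); WM=13
i=6 t=15 v=8: → [15,21); WM=13
i=7 t=16 v=1: → [15,22); WM=14
i=8 t=16 v=8: → [15,22); WM=14
i=9 t=17 v=9: → [15,23); WM=15
i=10 t=17 v=4: → [15,23); WM=15
i=11 t=26 v=6: → [26,32); WM=24
i=12 t=30 v=1: → [26,36); WM=28
i=13 t=32 v=3: → [26,38); WM=30
i=14 t=32 v=8: → [26,38); WM=30
i=15 t=34 v=1: → [26,40); WM=32
i=16 t=20 v=6: DROP (t<32-0); WM=32
i=17 t=34 v=6: → [26,40); WM=32
i=18 t=34 v=7: → [26,40); WM=32
i=19 t=22 v=4: DROP (t<32-0); WM=32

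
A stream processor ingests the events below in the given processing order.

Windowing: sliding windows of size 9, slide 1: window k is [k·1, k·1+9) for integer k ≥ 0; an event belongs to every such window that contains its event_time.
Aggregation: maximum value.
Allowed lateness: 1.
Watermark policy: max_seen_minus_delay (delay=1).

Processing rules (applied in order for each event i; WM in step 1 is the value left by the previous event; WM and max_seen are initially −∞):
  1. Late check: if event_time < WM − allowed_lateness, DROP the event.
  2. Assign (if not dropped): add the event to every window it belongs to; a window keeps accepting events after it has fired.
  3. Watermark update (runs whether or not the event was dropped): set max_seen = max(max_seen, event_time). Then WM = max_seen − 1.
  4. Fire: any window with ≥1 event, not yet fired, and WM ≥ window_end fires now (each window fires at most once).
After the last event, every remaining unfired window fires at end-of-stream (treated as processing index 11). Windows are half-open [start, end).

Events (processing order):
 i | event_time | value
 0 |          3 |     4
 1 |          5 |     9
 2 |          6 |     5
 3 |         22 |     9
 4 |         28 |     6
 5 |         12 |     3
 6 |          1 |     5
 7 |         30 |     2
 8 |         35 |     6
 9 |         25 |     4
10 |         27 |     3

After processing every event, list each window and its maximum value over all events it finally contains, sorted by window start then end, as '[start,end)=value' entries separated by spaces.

[0,9)=9 [1,10)=9 [2,11)=9 [3,12)=9 [4,13)=9 [5,14)=9 [6,15)=5 [14,23)=9 [15,24)=9 [16,25)=9 [17,26)=9 [18,27)=9 [19,28)=9 [20,29)=9 [21,30)=9 [22,31)=9 [23,32)=6 [24,33)=6 [25,34)=6 [26,35)=6 [27,36)=6 [28,37)=6 [29,38)=6 [30,39)=6 [31,40)=6 [32,41)=6 [33,42)=6 [34,43)=6 [35,44)=6

i=0 t=3 v=4: → [3,12),[2,11),[1,10),[0,9); WM=2
i=1 t=5 v=9: → [5,14),[4,13),[3,12),[2,11),[1,10),[0,9); WM=4
i=2 t=6 v=5: → [6,15),[5,14),[4,13),[3,12),[2,11),[1,10),[0,9); WM=5
i=3 t=22 v=9: → [22,31),[21,30),[20,29),[19,28),[18,27),[17,26),[16,25),[15,24),[14,23); WM=21; [0,9) fires=9 [1,10) fires=9 [2,11) fires=9 [3,12) fires=9 [4,13) fires=9 [5,14) fires=9 [6,15) fires=5
i=4 t=28 v=6: → [28,37),[27,36),[26,35),[25,34),[24,33),[23,32),[22,31),[21,30),[20,29); WM=27; [14,23) fires=9 [15,24) fires=9 [16,25) fires=9 [17,26) fires=9 [18,27) fires=9
i=5 t=12 v=3: DROP (t<27-1); WM=27
i=6 t=1 v=5: DROP (t<27-1); WM=27
i=7 t=30 v=2: → [30,39),[29,38),[28,37),[27,36),[26,35),[25,34),[24,33),[23,32),[22,31); WM=29; [19,28) fires=9 [20,29) fires=9
i=8 t=35 v=6: → [35,44),[34,43),[33,42),[32,41),[31,40),[30,39),[29,38),[28,37),[27,36); WM=34; [21,30) fires=9 [22,31) fires=9 [23,32) fires=6 [24,33) fires=6 [25,34) fires=6
i=9 t=25 v=4: DROP (t<34-1); WM=34
i=10 t=27 v=3: DROP (t<34-1); WM=34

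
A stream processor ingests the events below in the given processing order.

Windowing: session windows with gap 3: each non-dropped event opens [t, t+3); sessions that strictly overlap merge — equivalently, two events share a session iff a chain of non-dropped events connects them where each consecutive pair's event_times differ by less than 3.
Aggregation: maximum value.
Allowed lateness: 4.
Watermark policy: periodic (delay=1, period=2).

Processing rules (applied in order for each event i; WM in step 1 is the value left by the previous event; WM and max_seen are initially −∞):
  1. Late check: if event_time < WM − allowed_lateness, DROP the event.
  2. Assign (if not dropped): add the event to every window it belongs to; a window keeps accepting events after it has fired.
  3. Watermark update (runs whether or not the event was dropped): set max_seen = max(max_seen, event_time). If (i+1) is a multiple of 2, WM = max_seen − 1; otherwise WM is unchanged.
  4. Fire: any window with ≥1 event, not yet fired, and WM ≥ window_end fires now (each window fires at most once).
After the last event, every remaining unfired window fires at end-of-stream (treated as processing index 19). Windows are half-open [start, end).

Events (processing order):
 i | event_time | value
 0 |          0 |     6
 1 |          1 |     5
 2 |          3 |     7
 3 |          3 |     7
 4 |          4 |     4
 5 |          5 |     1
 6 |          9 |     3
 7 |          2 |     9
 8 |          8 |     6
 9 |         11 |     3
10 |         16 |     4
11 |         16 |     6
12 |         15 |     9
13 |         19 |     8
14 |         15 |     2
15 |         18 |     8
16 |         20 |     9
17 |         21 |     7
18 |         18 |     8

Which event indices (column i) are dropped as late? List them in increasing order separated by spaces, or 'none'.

i=0 t=0 v=6: → [0,3); WM=−∞
i=1 t=1 v=5: → [0,4); WM=0
i=2 t=3 v=7: → [0,6); WM=0
i=3 t=3 v=7: → [0,6); WM=2
i=4 t=4 v=4: → [0,7); WM=2
i=5 t=5 v=1: → [0,8); WM=4
i=6 t=9 v=3: → [9,12); WM=4
i=7 t=2 v=9: → [0,8); WM=8
i=8 t=8 v=6: → [8,12); WM=8
i=9 t=11 v=3: → [8,14); WM=10
i=10 t=16 v=4: → [16,19); WM=10
i=11 t=16 v=6: → [16,19); WM=15
i=12 t=15 v=9: → [15,19); WM=15
i=13 t=19 v=8: → [19,22); WM=18
i=14 t=15 v=2: → [15,19); WM=18
i=15 t=18 v=8: → [15,22); WM=18
i=16 t=20 v=9: → [15,23); WM=18
i=17 t=21 v=7: → [15,24); WM=20
i=18 t=18 v=8: → [15,24); WM=20

none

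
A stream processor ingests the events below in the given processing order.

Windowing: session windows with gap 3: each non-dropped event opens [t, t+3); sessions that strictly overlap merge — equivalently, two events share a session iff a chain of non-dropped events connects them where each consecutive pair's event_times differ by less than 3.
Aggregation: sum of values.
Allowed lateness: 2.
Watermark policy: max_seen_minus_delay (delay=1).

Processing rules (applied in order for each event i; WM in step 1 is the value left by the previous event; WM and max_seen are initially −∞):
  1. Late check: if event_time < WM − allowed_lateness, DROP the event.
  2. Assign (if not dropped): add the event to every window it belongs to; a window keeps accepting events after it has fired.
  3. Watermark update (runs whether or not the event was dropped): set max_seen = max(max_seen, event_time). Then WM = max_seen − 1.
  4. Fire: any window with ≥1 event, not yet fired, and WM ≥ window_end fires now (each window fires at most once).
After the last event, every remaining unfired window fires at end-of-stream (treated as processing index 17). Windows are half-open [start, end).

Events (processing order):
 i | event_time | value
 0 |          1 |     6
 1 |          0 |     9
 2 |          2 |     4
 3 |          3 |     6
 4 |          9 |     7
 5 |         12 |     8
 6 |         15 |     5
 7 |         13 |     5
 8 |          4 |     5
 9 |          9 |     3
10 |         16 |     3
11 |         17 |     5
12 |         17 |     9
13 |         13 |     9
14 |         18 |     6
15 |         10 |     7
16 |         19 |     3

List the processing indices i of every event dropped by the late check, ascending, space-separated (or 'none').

8 9 13 15

i=0 t=1 v=6: → [1,4); WM=0
i=1 t=0 v=9: → [0,4); WM=0
i=2 t=2 v=4: → [0,5); WM=1
i=3 t=3 v=6: → [0,6); WM=2
i=4 t=9 v=7: → [9,12); WM=8
i=5 t=12 v=8: → [12,15); WM=11
i=6 t=15 v=5: → [15,18); WM=14
i=7 t=13 v=5: → [12,18); WM=14
i=8 t=4 v=5: DROP (t<14-2); WM=14
i=9 t=9 v=3: DROP (t<14-2); WM=14
i=10 t=16 v=3: → [12,19); WM=15
i=11 t=17 v=5: → [12,20); WM=16
i=12 t=17 v=9: → [12,20); WM=16
i=13 t=13 v=9: DROP (t<16-2); WM=16
i=14 t=18 v=6: → [12,21); WM=17
i=15 t=10 v=7: DROP (t<17-2); WM=17
i=16 t=19 v=3: → [12,22); WM=18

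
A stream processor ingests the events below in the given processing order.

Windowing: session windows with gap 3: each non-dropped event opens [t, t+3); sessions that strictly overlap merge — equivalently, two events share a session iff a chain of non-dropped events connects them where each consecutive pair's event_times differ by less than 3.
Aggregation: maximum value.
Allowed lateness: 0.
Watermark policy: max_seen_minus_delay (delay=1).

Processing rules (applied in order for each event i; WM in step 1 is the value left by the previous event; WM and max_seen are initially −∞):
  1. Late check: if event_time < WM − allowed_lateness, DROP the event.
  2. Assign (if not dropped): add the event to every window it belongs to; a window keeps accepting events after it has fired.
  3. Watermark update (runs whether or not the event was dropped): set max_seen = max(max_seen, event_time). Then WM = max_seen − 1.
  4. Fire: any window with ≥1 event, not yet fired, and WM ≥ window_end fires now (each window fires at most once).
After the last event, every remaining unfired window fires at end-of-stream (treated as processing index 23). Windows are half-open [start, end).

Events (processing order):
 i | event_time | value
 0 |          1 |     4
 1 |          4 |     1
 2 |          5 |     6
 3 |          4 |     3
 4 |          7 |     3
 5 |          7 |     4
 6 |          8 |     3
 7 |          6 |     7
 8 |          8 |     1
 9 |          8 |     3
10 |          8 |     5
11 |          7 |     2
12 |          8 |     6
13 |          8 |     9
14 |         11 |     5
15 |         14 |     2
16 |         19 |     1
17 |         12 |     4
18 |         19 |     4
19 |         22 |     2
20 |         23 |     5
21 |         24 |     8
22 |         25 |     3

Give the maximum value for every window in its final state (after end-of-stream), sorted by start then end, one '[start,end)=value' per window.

i=0 t=1 v=4: → [1,4); WM=0
i=1 t=4 v=1: → [4,7); WM=3
i=2 t=5 v=6: → [4,8); WM=4
i=3 t=4 v=3: → [4,8); WM=4
i=4 t=7 v=3: → [4,10); WM=6
i=5 t=7 v=4: → [4,10); WM=6
i=6 t=8 v=3: → [4,11); WM=7
i=7 t=6 v=7: DROP (t<7-0); WM=7
i=8 t=8 v=1: → [4,11); WM=7
i=9 t=8 v=3: → [4,11); WM=7
i=10 t=8 v=5: → [4,11); WM=7
i=11 t=7 v=2: → [4,11); WM=7
i=12 t=8 v=6: → [4,11); WM=7
i=13 t=8 v=9: → [4,11); WM=7
i=14 t=11 v=5: → [11,14); WM=10
i=15 t=14 v=2: → [14,17); WM=13
i=16 t=19 v=1: → [19,22); WM=18
i=17 t=12 v=4: DROP (t<18-0); WM=18
i=18 t=19 v=4: → [19,22); WM=18
i=19 t=22 v=2: → [22,25); WM=21
i=20 t=23 v=5: → [22,26); WM=22
i=21 t=24 v=8: → [22,27); WM=23
i=22 t=25 v=3: → [22,28); WM=24

[1,4)=4 [4,11)=9 [11,14)=5 [14,17)=2 [19,22)=4 [22,28)=8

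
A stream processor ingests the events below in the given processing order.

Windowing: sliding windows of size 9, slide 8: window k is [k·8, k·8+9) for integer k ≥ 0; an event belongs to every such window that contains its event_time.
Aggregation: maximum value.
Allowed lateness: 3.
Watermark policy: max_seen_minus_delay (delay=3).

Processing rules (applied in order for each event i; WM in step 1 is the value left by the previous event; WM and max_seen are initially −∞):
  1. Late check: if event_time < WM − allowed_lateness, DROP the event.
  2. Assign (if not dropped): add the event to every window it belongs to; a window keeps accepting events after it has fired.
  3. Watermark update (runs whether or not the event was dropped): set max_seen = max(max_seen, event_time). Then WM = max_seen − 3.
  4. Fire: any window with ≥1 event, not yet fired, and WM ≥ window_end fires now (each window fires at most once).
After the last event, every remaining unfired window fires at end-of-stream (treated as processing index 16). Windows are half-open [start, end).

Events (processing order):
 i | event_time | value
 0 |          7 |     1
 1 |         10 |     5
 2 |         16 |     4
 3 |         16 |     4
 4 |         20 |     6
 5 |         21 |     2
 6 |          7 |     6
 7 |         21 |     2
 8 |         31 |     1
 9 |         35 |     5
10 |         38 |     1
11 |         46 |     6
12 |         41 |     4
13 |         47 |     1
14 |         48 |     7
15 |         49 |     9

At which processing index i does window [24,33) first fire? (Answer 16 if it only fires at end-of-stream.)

10

i=0 t=7 v=1: → [0,9); WM=4
i=1 t=10 v=5: → [8,17); WM=7
i=2 t=16 v=4: → [16,25),[8,17); WM=13; [0,9) fires=1
i=3 t=16 v=4: → [16,25),[8,17); WM=13
i=4 t=20 v=6: → [16,25); WM=17; [8,17) fires=5
i=5 t=21 v=2: → [16,25); WM=18
i=6 t=7 v=6: DROP (t<18-3); WM=18
i=7 t=21 v=2: → [16,25); WM=18
i=8 t=31 v=1: → [24,33); WM=28; [16,25) fires=6
i=9 t=35 v=5: → [32,41); WM=32
i=10 t=38 v=1: → [32,41); WM=35; [24,33) fires=1
i=11 t=46 v=6: → [40,49); WM=43; [32,41) fires=5
i=12 t=41 v=4: → [40,49); WM=43
i=13 t=47 v=1: → [40,49); WM=44
i=14 t=48 v=7: → [48,57),[40,49); WM=45
i=15 t=49 v=9: → [48,57); WM=46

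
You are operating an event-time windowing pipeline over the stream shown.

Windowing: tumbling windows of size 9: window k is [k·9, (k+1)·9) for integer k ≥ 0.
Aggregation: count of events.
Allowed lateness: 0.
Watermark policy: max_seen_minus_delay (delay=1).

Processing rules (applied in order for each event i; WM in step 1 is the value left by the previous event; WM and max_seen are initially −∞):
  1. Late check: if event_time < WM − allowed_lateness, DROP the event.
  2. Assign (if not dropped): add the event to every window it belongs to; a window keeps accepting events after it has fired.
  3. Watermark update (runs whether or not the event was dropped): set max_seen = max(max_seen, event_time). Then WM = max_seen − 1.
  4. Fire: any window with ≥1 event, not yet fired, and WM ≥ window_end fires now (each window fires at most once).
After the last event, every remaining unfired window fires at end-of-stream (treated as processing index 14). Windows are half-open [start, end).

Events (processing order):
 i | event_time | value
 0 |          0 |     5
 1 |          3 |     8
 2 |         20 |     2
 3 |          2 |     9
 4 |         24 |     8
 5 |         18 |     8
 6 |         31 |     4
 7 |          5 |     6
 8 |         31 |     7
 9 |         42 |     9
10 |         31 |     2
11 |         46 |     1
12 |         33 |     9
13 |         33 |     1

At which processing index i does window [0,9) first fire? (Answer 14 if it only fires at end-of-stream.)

i=0 t=0 v=5: → [0,9); WM=-1
i=1 t=3 v=8: → [0,9); WM=2
i=2 t=20 v=2: → [18,27); WM=19; [0,9) fires=2
i=3 t=2 v=9: DROP (t<19-0); WM=19
i=4 t=24 v=8: → [18,27); WM=23
i=5 t=18 v=8: DROP (t<23-0); WM=23
i=6 t=31 v=4: → [27,36); WM=30; [18,27) fires=2
i=7 t=5 v=6: DROP (t<30-0); WM=30
i=8 t=31 v=7: → [27,36); WM=30
i=9 t=42 v=9: → [36,45); WM=41; [27,36) fires=2
i=10 t=31 v=2: DROP (t<41-0); WM=41
i=11 t=46 v=1: → [45,54); WM=45; [36,45) fires=1
i=12 t=33 v=9: DROP (t<45-0); WM=45
i=13 t=33 v=1: DROP (t<45-0); WM=45

2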